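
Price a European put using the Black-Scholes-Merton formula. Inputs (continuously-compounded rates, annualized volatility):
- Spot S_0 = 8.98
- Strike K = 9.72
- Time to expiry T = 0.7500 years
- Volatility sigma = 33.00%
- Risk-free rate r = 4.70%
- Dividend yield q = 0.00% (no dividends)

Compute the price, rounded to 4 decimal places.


d1 = (ln(S/K) + (r - q + 0.5*sigma^2) * T) / (sigma * sqrt(T)) = -0.01084102
d2 = d1 - sigma * sqrt(T) = -0.29662940
exp(-rT) = 0.96536405; exp(-qT) = 1.00000000
P = K * exp(-rT) * N(-d2) - S_0 * exp(-qT) * N(-d1)
N(-d1) = 0.50432485; N(-d2) = 0.61662527
P = 9.7200 * 0.96536405 * 0.61662527 - 8.9800 * 1.00000000 * 0.50432485 = 1.2572

Answer: Price = 1.2572


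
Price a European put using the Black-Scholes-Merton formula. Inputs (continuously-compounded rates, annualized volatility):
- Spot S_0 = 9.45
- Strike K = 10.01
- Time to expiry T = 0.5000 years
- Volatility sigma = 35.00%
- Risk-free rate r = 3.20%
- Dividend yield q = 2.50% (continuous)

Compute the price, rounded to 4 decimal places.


d1 = (ln(S/K) + (r - q + 0.5*sigma^2) * T) / (sigma * sqrt(T)) = -0.09473151
d2 = d1 - sigma * sqrt(T) = -0.34221888
exp(-rT) = 0.98412732; exp(-qT) = 0.98757780
P = K * exp(-rT) * N(-d2) - S_0 * exp(-qT) * N(-d1)
N(-d1) = 0.53773595; N(-d2) = 0.63390691
P = 10.0100 * 0.98412732 * 0.63390691 - 9.4500 * 0.98757780 * 0.53773595 = 1.2262

Answer: Price = 1.2262


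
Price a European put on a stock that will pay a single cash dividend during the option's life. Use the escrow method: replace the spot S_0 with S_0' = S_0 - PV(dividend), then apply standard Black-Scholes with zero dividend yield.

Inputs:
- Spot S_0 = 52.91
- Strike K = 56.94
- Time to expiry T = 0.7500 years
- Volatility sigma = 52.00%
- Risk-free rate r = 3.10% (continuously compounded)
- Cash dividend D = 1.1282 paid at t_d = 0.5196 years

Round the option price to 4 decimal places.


Answer: Price = 11.6031

Derivation:
PV(D) = D * exp(-r * t_d) = 1.1282 * 0.98402143 = 1.11017298
S_0' = S_0 - PV(D) = 52.9100 - 1.11017298 = 51.79982702
d1 = (ln(S_0'/K) + (r + sigma^2/2)*T) / (sigma*sqrt(T)) = 0.06670334
d2 = d1 - sigma*sqrt(T) = -0.38362987
exp(-rT) = 0.97701820
N(-d1) = 0.47340894; N(-d2) = 0.64937360
P = K * exp(-rT) * N(-d2) - S_0' * N(-d1) = 56.9400 * 0.97701820 * 0.64937360 - 51.79982702 * 0.47340894 = 11.6031


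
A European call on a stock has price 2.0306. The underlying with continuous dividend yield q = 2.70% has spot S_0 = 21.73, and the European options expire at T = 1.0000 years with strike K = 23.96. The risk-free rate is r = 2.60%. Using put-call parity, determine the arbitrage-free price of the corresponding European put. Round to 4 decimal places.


Put-call parity: C - P = S_0 * exp(-qT) - K * exp(-rT).
S_0 * exp(-qT) = 21.7300 * 0.97336124 = 21.15113978
K * exp(-rT) = 23.9600 * 0.97433509 = 23.34506875
P = C - S*exp(-qT) + K*exp(-rT)
P = 2.0306 - 21.15113978 + 23.34506875 = 4.2245

Answer: Put price = 4.2245


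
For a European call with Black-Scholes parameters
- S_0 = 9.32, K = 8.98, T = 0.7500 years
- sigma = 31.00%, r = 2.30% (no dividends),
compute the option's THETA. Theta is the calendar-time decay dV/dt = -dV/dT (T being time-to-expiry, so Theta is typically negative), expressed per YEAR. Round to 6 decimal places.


Answer: Theta = -0.735794

Derivation:
d1 = 0.3369127361; d2 = 0.0684448609
phi(d1) = 0.3769308127; exp(-qT) = 1.0000000000; exp(-rT) = 0.9828979294
Theta = -S*exp(-qT)*phi(d1)*sigma/(2*sqrt(T)) - r*K*exp(-rT)*N(d2) + q*S*exp(-qT)*N(d1)
N(d1) = 0.6319086580; N(d2) = 0.5272842442; sqrt(T) = 0.8660254038
Term 1 = -9.3200 * 1.0000000000 * 0.3769308127 * 0.3100 / (2 * 0.8660254038) = -0.6287509000
Term 2 = -0.0230 * 8.9800 * 0.9828979294 * 0.5272842442 = -0.1070427819
Term 3 = 0 (no dividend yield, q = 0)
Theta = -0.6287509000 + (-0.1070427819) + (0.0000000000) = -0.735794


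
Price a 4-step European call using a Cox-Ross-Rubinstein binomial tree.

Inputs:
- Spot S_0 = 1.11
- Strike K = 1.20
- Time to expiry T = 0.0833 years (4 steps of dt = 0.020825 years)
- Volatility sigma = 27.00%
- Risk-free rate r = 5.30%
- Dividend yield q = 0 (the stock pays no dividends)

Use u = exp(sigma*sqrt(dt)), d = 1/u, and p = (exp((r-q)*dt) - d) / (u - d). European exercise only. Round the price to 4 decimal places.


Answer: Price = V(0,0) = 0.0063

Derivation:
dt = T/N = 0.020825
u = exp(sigma*sqrt(dt)) = 1.039732; d = 1/u = 0.961786
p = (exp((r-q)*dt) - d) / (u - d) = 0.504428
Discount per step: exp(-r*dt) = 0.998897
Stock lattice S(k, i) with i counting down-moves:
  k=0: S(0,0) = 1.1100
  k=1: S(1,0) = 1.1541; S(1,1) = 1.0676
  k=2: S(2,0) = 1.2000; S(2,1) = 1.1100; S(2,2) = 1.0268
  k=3: S(3,0) = 1.2476; S(3,1) = 1.1541; S(3,2) = 1.0676; S(3,3) = 0.9875
  k=4: S(4,0) = 1.2972; S(4,1) = 1.2000; S(4,2) = 1.1100; S(4,3) = 1.0268; S(4,4) = 0.9498
Terminal payoffs V(N, i) = max(S_T - K, 0):
  V(4,0) = 0.097207; V(4,1) = 0.000000; V(4,2) = 0.000000; V(4,3) = 0.000000; V(4,4) = 0.000000
Backward induction: V(k, i) = exp(-r*dt) * [p * V(k+1, i) + (1-p) * V(k+1, i+1)].
  V(3,0) = exp(-r*dt) * [p*0.097207 + (1-p)*0.000000] = 0.048980
  V(3,1) = exp(-r*dt) * [p*0.000000 + (1-p)*0.000000] = 0.000000
  V(3,2) = exp(-r*dt) * [p*0.000000 + (1-p)*0.000000] = 0.000000
  V(3,3) = exp(-r*dt) * [p*0.000000 + (1-p)*0.000000] = 0.000000
  V(2,0) = exp(-r*dt) * [p*0.048980 + (1-p)*0.000000] = 0.024680
  V(2,1) = exp(-r*dt) * [p*0.000000 + (1-p)*0.000000] = 0.000000
  V(2,2) = exp(-r*dt) * [p*0.000000 + (1-p)*0.000000] = 0.000000
  V(1,0) = exp(-r*dt) * [p*0.024680 + (1-p)*0.000000] = 0.012435
  V(1,1) = exp(-r*dt) * [p*0.000000 + (1-p)*0.000000] = 0.000000
  V(0,0) = exp(-r*dt) * [p*0.012435 + (1-p)*0.000000] = 0.006266


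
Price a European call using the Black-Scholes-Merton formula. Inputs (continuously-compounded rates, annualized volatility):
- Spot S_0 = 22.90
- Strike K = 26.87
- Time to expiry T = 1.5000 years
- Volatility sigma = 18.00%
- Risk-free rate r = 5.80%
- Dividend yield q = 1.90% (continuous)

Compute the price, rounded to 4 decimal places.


d1 = (ln(S/K) + (r - q + 0.5*sigma^2) * T) / (sigma * sqrt(T)) = -0.34961255
d2 = d1 - sigma * sqrt(T) = -0.57006663
exp(-rT) = 0.91667710; exp(-qT) = 0.97190229
C = S_0 * exp(-qT) * N(d1) - K * exp(-rT) * N(d2)
N(d1) = 0.36331475; N(d2) = 0.28431625
C = 22.9000 * 0.97190229 * 0.36331475 - 26.8700 * 0.91667710 * 0.28431625 = 1.0831

Answer: Price = 1.0831


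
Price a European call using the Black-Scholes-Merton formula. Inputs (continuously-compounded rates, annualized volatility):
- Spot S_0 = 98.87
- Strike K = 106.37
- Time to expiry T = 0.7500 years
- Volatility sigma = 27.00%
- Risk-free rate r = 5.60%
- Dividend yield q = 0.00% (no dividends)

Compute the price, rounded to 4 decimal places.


Answer: Price = 7.8672

Derivation:
d1 = (ln(S/K) + (r - q + 0.5*sigma^2) * T) / (sigma * sqrt(T)) = -0.01616678
d2 = d1 - sigma * sqrt(T) = -0.24999363
exp(-rT) = 0.95886978; exp(-qT) = 1.00000000
C = S_0 * exp(-qT) * N(d1) - K * exp(-rT) * N(d2)
N(d1) = 0.49355067; N(d2) = 0.40129614
C = 98.8700 * 1.00000000 * 0.49355067 - 106.3700 * 0.95886978 * 0.40129614 = 7.8672


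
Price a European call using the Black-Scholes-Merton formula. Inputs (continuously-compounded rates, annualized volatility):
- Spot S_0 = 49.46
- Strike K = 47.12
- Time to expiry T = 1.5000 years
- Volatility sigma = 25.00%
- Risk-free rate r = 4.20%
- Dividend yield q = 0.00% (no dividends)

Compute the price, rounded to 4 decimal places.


d1 = (ln(S/K) + (r - q + 0.5*sigma^2) * T) / (sigma * sqrt(T)) = 0.51714190
d2 = d1 - sigma * sqrt(T) = 0.21095568
exp(-rT) = 0.93894347; exp(-qT) = 1.00000000
C = S_0 * exp(-qT) * N(d1) - K * exp(-rT) * N(d2)
N(d1) = 0.69747145; N(d2) = 0.58353907
C = 49.4600 * 1.00000000 * 0.69747145 - 47.1200 * 0.93894347 * 0.58353907 = 8.6794

Answer: Price = 8.6794


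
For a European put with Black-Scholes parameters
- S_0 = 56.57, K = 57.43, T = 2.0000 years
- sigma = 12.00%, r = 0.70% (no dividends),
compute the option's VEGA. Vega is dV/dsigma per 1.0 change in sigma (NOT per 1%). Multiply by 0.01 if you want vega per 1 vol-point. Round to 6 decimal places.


d1 = 0.0784416797; d2 = -0.0912639478
phi(d1) = 0.3977168012; exp(-qT) = 1.0000000000; exp(-rT) = 0.9860975443
Vega = S * exp(-qT) * phi(d1) * sqrt(T) = 56.5700 * 1.0000000000 * 0.3977168012 * 1.4142135624 = 31.818164

Answer: Vega = 31.818164


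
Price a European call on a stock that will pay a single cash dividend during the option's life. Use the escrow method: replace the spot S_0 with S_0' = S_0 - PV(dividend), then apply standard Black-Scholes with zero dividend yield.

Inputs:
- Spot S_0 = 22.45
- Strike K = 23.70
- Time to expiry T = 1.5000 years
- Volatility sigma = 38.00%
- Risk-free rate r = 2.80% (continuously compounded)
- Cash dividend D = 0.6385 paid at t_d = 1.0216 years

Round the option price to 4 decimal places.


Answer: Price = 3.6663

Derivation:
PV(D) = D * exp(-r * t_d) = 0.6385 * 0.97180044 = 0.62049458
S_0' = S_0 - PV(D) = 22.4500 - 0.62049458 = 21.82950542
d1 = (ln(S_0'/K) + (r + sigma^2/2)*T) / (sigma*sqrt(T)) = 0.14629785
d2 = d1 - sigma*sqrt(T) = -0.31910520
exp(-rT) = 0.95886978
N(d1) = 0.55815687; N(d2) = 0.37482337
C = S_0' * N(d1) - K * exp(-rT) * N(d2) = 21.82950542 * 0.55815687 - 23.7000 * 0.95886978 * 0.37482337 = 3.6663


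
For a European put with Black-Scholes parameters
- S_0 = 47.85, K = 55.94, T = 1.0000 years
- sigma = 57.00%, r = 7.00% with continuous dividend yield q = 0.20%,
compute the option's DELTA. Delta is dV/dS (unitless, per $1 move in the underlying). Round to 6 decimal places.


Answer: Delta = -0.447290

Derivation:
d1 = 0.1302481230; d2 = -0.4397518770
phi(d1) = 0.3955726489; exp(-qT) = 0.9980019987; exp(-rT) = 0.9323938199
N(-d1) = 0.4481850611
Delta = -exp(-qT) * N(-d1) = -0.9980019987 * 0.4481850611 = -0.447290


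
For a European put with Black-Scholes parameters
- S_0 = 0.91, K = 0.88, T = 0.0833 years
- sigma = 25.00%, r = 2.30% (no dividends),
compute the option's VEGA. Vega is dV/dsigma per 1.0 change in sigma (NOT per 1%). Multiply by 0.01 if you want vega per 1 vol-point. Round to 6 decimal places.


d1 = 0.5272269497; d2 = 0.4550726012
phi(d1) = 0.3471762644; exp(-qT) = 1.0000000000; exp(-rT) = 0.9980859342
Vega = S * exp(-qT) * phi(d1) * sqrt(T) = 0.9100 * 1.0000000000 * 0.3471762644 * 0.2886173938 = 0.091183

Answer: Vega = 0.091183


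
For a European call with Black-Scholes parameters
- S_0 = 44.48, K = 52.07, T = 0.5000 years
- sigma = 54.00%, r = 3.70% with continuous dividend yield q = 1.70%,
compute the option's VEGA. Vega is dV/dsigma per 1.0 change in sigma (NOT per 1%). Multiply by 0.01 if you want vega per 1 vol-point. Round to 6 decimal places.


d1 = -0.1955001423; d2 = -0.5773378042
phi(d1) = 0.3913908171; exp(-qT) = 0.9915360229; exp(-rT) = 0.9816700746
Vega = S * exp(-qT) * phi(d1) * sqrt(T) = 44.4800 * 0.9915360229 * 0.3913908171 * 0.7071067812 = 12.205875

Answer: Vega = 12.205875


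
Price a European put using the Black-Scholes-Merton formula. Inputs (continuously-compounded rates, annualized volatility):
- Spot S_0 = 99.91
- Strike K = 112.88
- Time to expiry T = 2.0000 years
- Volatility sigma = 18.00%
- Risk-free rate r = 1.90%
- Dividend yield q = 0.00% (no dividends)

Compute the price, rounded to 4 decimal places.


d1 = (ln(S/K) + (r - q + 0.5*sigma^2) * T) / (sigma * sqrt(T)) = -0.20292207
d2 = d1 - sigma * sqrt(T) = -0.45748052
exp(-rT) = 0.96271294; exp(-qT) = 1.00000000
P = K * exp(-rT) * N(-d2) - S_0 * exp(-qT) * N(-d1)
N(-d1) = 0.58040203; N(-d2) = 0.67633715
P = 112.8800 * 0.96271294 * 0.67633715 - 99.9100 * 1.00000000 * 0.58040203 = 15.5103

Answer: Price = 15.5103


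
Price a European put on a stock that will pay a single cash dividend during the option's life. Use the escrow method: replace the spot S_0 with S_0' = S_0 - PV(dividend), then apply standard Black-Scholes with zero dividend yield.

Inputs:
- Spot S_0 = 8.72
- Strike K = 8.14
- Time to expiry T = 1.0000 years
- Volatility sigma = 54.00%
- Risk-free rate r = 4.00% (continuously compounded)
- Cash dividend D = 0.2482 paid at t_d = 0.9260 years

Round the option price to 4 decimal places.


Answer: Price = 1.4238

Derivation:
PV(D) = D * exp(-r * t_d) = 0.2482 * 0.96363759 = 0.23917485
S_0' = S_0 - PV(D) = 8.7200 - 0.23917485 = 8.48082515
d1 = (ln(S_0'/K) + (r + sigma^2/2)*T) / (sigma*sqrt(T)) = 0.42003254
d2 = d1 - sigma*sqrt(T) = -0.11996746
exp(-rT) = 0.96078944
N(-d1) = 0.33723084; N(-d2) = 0.54774554
P = K * exp(-rT) * N(-d2) - S_0' * N(-d1) = 8.1400 * 0.96078944 * 0.54774554 - 8.48082515 * 0.33723084 = 1.4238


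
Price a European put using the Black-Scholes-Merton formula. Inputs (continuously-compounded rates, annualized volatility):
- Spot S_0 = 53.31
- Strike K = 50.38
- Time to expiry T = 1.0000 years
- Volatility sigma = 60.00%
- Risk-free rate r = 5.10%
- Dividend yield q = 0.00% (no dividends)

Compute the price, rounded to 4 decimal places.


Answer: Price = 9.3986

Derivation:
d1 = (ln(S/K) + (r - q + 0.5*sigma^2) * T) / (sigma * sqrt(T)) = 0.47921610
d2 = d1 - sigma * sqrt(T) = -0.12078390
exp(-rT) = 0.95027867; exp(-qT) = 1.00000000
P = K * exp(-rT) * N(-d2) - S_0 * exp(-qT) * N(-d1)
N(-d1) = 0.31589245; N(-d2) = 0.54806890
P = 50.3800 * 0.95027867 * 0.54806890 - 53.3100 * 1.00000000 * 0.31589245 = 9.3986


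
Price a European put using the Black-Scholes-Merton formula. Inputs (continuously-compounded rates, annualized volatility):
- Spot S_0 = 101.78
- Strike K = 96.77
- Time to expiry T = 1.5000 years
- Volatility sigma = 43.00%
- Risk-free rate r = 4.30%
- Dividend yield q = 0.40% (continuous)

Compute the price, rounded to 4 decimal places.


d1 = (ln(S/K) + (r - q + 0.5*sigma^2) * T) / (sigma * sqrt(T)) = 0.47024809
d2 = d1 - sigma * sqrt(T) = -0.05639221
exp(-rT) = 0.93753611; exp(-qT) = 0.99401796
P = K * exp(-rT) * N(-d2) - S_0 * exp(-qT) * N(-d1)
N(-d1) = 0.31908889; N(-d2) = 0.52248532
P = 96.7700 * 0.93753611 * 0.52248532 - 101.7800 * 0.99401796 * 0.31908889 = 15.1201

Answer: Price = 15.1201


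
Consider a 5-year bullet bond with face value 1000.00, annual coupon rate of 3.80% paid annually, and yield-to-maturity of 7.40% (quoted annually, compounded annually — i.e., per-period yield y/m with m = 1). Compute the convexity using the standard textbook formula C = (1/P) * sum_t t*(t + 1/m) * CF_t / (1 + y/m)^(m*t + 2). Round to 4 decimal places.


Coupon per period c = face * coupon_rate / m = 38.000000
Periods per year m = 1; per-period yield y/m = 0.074000
Number of cashflows N = 5
Cashflows (t years, CF_t, discount factor 1/(1+y/m)^(m*t), PV):
  t = 1.0000: CF_t = 38.000000, DF = 0.931099, PV = 35.381750
  t = 2.0000: CF_t = 38.000000, DF = 0.866945, PV = 32.943902
  t = 3.0000: CF_t = 38.000000, DF = 0.807211, PV = 30.674024
  t = 4.0000: CF_t = 38.000000, DF = 0.751593, PV = 28.560544
  t = 5.0000: CF_t = 1038.000000, DF = 0.699808, PV = 726.400186
Price P = sum_t PV_t = 853.960406
Convexity numerator sum_t t*(t + 1/m) * CF_t / (1+y/m)^(m*t + 2):
  t = 1.0000: term = 61.348048
  t = 2.0000: term = 171.363262
  t = 3.0000: term = 319.112220
  t = 4.0000: term = 495.208287
  t = 5.0000: term = 18892.465538
Convexity = (1/P) * sum = 19939.497356 / 853.960406 = 23.349440

Answer: Convexity = 23.3494


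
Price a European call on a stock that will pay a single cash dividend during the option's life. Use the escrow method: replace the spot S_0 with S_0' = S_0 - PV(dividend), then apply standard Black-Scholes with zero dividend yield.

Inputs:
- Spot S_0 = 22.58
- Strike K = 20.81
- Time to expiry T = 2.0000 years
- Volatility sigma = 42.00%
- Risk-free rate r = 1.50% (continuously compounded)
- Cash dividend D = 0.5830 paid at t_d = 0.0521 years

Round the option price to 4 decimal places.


Answer: Price = 5.8771

Derivation:
PV(D) = D * exp(-r * t_d) = 0.5830 * 0.99921881 = 0.58254456
S_0' = S_0 - PV(D) = 22.5800 - 0.58254456 = 21.99745544
d1 = (ln(S_0'/K) + (r + sigma^2/2)*T) / (sigma*sqrt(T)) = 0.44092004
d2 = d1 - sigma*sqrt(T) = -0.15304965
exp(-rT) = 0.97044553
N(d1) = 0.67036456; N(d2) = 0.43917956
C = S_0' * N(d1) - K * exp(-rT) * N(d2) = 21.99745544 * 0.67036456 - 20.8100 * 0.97044553 * 0.43917956 = 5.8771


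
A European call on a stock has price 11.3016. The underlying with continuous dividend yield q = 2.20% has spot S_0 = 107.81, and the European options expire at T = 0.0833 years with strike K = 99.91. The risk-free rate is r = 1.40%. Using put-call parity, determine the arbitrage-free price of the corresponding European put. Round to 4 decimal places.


Put-call parity: C - P = S_0 * exp(-qT) - K * exp(-rT).
S_0 * exp(-qT) = 107.8100 * 0.99816908 = 107.61260832
K * exp(-rT) = 99.9100 * 0.99883448 = 99.79355287
P = C - S*exp(-qT) + K*exp(-rT)
P = 11.3016 - 107.61260832 + 99.79355287 = 3.4825

Answer: Put price = 3.4825


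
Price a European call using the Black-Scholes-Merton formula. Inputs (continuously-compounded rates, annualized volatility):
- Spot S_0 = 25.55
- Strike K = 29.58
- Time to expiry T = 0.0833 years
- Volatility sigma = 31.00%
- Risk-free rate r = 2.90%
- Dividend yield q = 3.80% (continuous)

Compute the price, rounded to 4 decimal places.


d1 = (ln(S/K) + (r - q + 0.5*sigma^2) * T) / (sigma * sqrt(T)) = -1.60060408
d2 = d1 - sigma * sqrt(T) = -1.69007548
exp(-rT) = 0.99758722; exp(-qT) = 0.99683960
C = S_0 * exp(-qT) * N(d1) - K * exp(-rT) * N(d2)
N(d1) = 0.05473232; N(d2) = 0.04550676
C = 25.5500 * 0.99683960 * 0.05473232 - 29.5800 * 0.99758722 * 0.04550676 = 0.0511

Answer: Price = 0.0511


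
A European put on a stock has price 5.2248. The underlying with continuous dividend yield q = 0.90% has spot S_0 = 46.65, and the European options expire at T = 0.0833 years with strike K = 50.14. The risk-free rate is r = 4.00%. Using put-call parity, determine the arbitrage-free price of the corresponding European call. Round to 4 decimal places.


Answer: Call price = 1.8666

Derivation:
Put-call parity: C - P = S_0 * exp(-qT) - K * exp(-rT).
S_0 * exp(-qT) = 46.6500 * 0.99925058 = 46.61503960
K * exp(-rT) = 50.1400 * 0.99667354 = 49.97321154
C = P + S*exp(-qT) - K*exp(-rT)
C = 5.2248 + 46.61503960 - 49.97321154 = 1.8666


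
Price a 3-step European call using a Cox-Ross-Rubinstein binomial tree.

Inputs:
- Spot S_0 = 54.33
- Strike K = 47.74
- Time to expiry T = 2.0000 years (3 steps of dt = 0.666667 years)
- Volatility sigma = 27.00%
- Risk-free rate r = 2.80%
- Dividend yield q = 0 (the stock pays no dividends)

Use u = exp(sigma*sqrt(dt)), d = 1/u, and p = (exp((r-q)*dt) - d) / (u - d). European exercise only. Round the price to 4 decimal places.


dt = T/N = 0.666667
u = exp(sigma*sqrt(dt)) = 1.246643; d = 1/u = 0.802154
p = (exp((r-q)*dt) - d) / (u - d) = 0.487499
Discount per step: exp(-r*dt) = 0.981506
Stock lattice S(k, i) with i counting down-moves:
  k=0: S(0,0) = 54.3300
  k=1: S(1,0) = 67.7301; S(1,1) = 43.5811
  k=2: S(2,0) = 84.4352; S(2,1) = 54.3300; S(2,2) = 34.9587
  k=3: S(3,0) = 105.2606; S(3,1) = 67.7301; S(3,2) = 43.5811; S(3,3) = 28.0423
Terminal payoffs V(N, i) = max(S_T - K, 0):
  V(3,0) = 57.520559; V(3,1) = 19.990096; V(3,2) = 0.000000; V(3,3) = 0.000000
Backward induction: V(k, i) = exp(-r*dt) * [p * V(k+1, i) + (1-p) * V(k+1, i+1)].
  V(2,0) = exp(-r*dt) * [p*57.520559 + (1-p)*19.990096] = 37.578109
  V(2,1) = exp(-r*dt) * [p*19.990096 + (1-p)*0.000000] = 9.564928
  V(2,2) = exp(-r*dt) * [p*0.000000 + (1-p)*0.000000] = 0.000000
  V(1,0) = exp(-r*dt) * [p*37.578109 + (1-p)*9.564928] = 22.791879
  V(1,1) = exp(-r*dt) * [p*9.564928 + (1-p)*0.000000] = 4.576658
  V(0,0) = exp(-r*dt) * [p*22.791879 + (1-p)*4.576658] = 13.207699

Answer: Price = V(0,0) = 13.2077


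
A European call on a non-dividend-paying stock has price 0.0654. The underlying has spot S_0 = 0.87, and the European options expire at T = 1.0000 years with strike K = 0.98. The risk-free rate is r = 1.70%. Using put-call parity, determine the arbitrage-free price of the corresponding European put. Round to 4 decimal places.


Answer: Put price = 0.1589

Derivation:
Put-call parity: C - P = S_0 * exp(-qT) - K * exp(-rT).
S_0 * exp(-qT) = 0.8700 * 1.00000000 = 0.87000000
K * exp(-rT) = 0.9800 * 0.98314368 = 0.96348081
P = C - S*exp(-qT) + K*exp(-rT)
P = 0.0654 - 0.87000000 + 0.96348081 = 0.1589


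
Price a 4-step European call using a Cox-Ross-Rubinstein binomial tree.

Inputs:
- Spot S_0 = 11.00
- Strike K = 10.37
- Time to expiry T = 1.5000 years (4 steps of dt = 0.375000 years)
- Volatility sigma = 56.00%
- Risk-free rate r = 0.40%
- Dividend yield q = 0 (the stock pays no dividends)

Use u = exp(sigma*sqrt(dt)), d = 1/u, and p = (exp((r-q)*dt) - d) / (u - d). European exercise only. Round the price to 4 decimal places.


dt = T/N = 0.375000
u = exp(sigma*sqrt(dt)) = 1.409068; d = 1/u = 0.709689
p = (exp((r-q)*dt) - d) / (u - d) = 0.417245
Discount per step: exp(-r*dt) = 0.998501
Stock lattice S(k, i) with i counting down-moves:
  k=0: S(0,0) = 11.0000
  k=1: S(1,0) = 15.4997; S(1,1) = 7.8066
  k=2: S(2,0) = 21.8402; S(2,1) = 11.0000; S(2,2) = 5.5402
  k=3: S(3,0) = 30.7743; S(3,1) = 15.4997; S(3,2) = 7.8066; S(3,3) = 3.9318
  k=4: S(4,0) = 43.3631; S(4,1) = 21.8402; S(4,2) = 11.0000; S(4,3) = 5.5402; S(4,4) = 2.7904
Terminal payoffs V(N, i) = max(S_T - K, 0):
  V(4,0) = 32.993129; V(4,1) = 11.470202; V(4,2) = 0.630000; V(4,3) = 0.000000; V(4,4) = 0.000000
Backward induction: V(k, i) = exp(-r*dt) * [p * V(k+1, i) + (1-p) * V(k+1, i+1)].
  V(3,0) = exp(-r*dt) * [p*32.993129 + (1-p)*11.470202] = 20.419875
  V(3,1) = exp(-r*dt) * [p*11.470202 + (1-p)*0.630000] = 5.145292
  V(3,2) = exp(-r*dt) * [p*0.630000 + (1-p)*0.000000] = 0.262470
  V(3,3) = exp(-r*dt) * [p*0.000000 + (1-p)*0.000000] = 0.000000
  V(2,0) = exp(-r*dt) * [p*20.419875 + (1-p)*5.145292] = 11.501265
  V(2,1) = exp(-r*dt) * [p*5.145292 + (1-p)*0.262470] = 2.296354
  V(2,2) = exp(-r*dt) * [p*0.262470 + (1-p)*0.000000] = 0.109350
  V(1,0) = exp(-r*dt) * [p*11.501265 + (1-p)*2.296354] = 6.127856
  V(1,1) = exp(-r*dt) * [p*2.296354 + (1-p)*0.109350] = 1.020334
  V(0,0) = exp(-r*dt) * [p*6.127856 + (1-p)*1.020334] = 3.146697

Answer: Price = V(0,0) = 3.1467


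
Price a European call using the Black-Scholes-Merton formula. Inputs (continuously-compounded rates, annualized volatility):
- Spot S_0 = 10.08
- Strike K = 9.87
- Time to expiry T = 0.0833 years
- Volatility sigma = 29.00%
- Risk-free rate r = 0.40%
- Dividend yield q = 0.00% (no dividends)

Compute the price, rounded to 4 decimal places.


Answer: Price = 0.4504

Derivation:
d1 = (ln(S/K) + (r - q + 0.5*sigma^2) * T) / (sigma * sqrt(T)) = 0.29736748
d2 = d1 - sigma * sqrt(T) = 0.21366844
exp(-rT) = 0.99966686; exp(-qT) = 1.00000000
C = S_0 * exp(-qT) * N(d1) - K * exp(-rT) * N(d2)
N(d1) = 0.61690702; N(d2) = 0.58459719
C = 10.0800 * 1.00000000 * 0.61690702 - 9.8700 * 0.99966686 * 0.58459719 = 0.4504


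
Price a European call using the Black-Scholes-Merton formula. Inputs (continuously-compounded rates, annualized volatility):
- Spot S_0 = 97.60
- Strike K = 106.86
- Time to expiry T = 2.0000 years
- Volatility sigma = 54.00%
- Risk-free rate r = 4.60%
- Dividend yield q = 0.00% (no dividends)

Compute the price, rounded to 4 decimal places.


Answer: Price = 29.0746

Derivation:
d1 = (ln(S/K) + (r - q + 0.5*sigma^2) * T) / (sigma * sqrt(T)) = 0.38361581
d2 = d1 - sigma * sqrt(T) = -0.38005951
exp(-rT) = 0.91210515; exp(-qT) = 1.00000000
C = S_0 * exp(-qT) * N(d1) - K * exp(-rT) * N(d2)
N(d1) = 0.64936839; N(d2) = 0.35195062
C = 97.6000 * 1.00000000 * 0.64936839 - 106.8600 * 0.91210515 * 0.35195062 = 29.0746


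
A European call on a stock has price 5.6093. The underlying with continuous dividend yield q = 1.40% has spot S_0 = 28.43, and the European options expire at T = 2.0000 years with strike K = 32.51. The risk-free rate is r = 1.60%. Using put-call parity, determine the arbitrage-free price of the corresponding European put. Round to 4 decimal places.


Put-call parity: C - P = S_0 * exp(-qT) - K * exp(-rT).
S_0 * exp(-qT) = 28.4300 * 0.97238837 = 27.64500127
K * exp(-rT) = 32.5100 * 0.96850658 = 31.48614898
P = C - S*exp(-qT) + K*exp(-rT)
P = 5.6093 - 27.64500127 + 31.48614898 = 9.4504

Answer: Put price = 9.4504


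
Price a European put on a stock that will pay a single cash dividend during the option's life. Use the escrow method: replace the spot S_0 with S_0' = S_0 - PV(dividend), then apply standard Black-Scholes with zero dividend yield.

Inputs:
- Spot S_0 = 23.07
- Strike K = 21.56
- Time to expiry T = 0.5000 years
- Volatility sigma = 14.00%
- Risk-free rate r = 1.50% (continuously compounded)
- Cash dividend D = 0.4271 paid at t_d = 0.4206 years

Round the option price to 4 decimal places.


Answer: Price = 0.3843

Derivation:
PV(D) = D * exp(-r * t_d) = 0.4271 * 0.99371086 = 0.42441391
S_0' = S_0 - PV(D) = 23.0700 - 0.42441391 = 22.64558609
d1 = (ln(S_0'/K) + (r + sigma^2/2)*T) / (sigma*sqrt(T)) = 0.62149850
d2 = d1 - sigma*sqrt(T) = 0.52250355
exp(-rT) = 0.99252805
N(-d1) = 0.26713584; N(-d2) = 0.30065989
P = K * exp(-rT) * N(-d2) - S_0' * N(-d1) = 21.5600 * 0.99252805 * 0.30065989 - 22.64558609 * 0.26713584 = 0.3843


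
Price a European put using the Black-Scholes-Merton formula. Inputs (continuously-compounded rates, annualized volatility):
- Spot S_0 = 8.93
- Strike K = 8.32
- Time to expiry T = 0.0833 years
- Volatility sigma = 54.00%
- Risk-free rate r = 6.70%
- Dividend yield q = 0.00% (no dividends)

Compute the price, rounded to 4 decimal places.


d1 = (ln(S/K) + (r - q + 0.5*sigma^2) * T) / (sigma * sqrt(T)) = 0.56771546
d2 = d1 - sigma * sqrt(T) = 0.41186206
exp(-rT) = 0.99443445; exp(-qT) = 1.00000000
P = K * exp(-rT) * N(-d2) - S_0 * exp(-qT) * N(-d1)
N(-d1) = 0.28511410; N(-d2) = 0.34022026
P = 8.3200 * 0.99443445 * 0.34022026 - 8.9300 * 1.00000000 * 0.28511410 = 0.2688

Answer: Price = 0.2688


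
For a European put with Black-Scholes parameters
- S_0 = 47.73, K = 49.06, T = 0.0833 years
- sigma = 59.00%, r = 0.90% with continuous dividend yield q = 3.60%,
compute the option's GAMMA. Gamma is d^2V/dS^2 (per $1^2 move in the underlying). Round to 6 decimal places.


d1 = -0.0894659471; d2 = -0.2597502095
phi(d1) = 0.3973488729; exp(-qT) = 0.9970056919; exp(-rT) = 0.9992505810
Gamma = exp(-qT) * phi(d1) / (S * sigma * sqrt(T)) = 0.9970056919 * 0.3973488729 / (47.7300 * 0.5900 * 0.2886173938) = 0.048742

Answer: Gamma = 0.048742


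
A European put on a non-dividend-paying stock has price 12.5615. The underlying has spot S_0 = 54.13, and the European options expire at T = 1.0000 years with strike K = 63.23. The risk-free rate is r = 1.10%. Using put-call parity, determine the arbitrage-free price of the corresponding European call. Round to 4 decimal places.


Put-call parity: C - P = S_0 * exp(-qT) - K * exp(-rT).
S_0 * exp(-qT) = 54.1300 * 1.00000000 = 54.13000000
K * exp(-rT) = 63.2300 * 0.98906028 = 62.53828143
C = P + S*exp(-qT) - K*exp(-rT)
C = 12.5615 + 54.13000000 - 62.53828143 = 4.1532

Answer: Call price = 4.1532


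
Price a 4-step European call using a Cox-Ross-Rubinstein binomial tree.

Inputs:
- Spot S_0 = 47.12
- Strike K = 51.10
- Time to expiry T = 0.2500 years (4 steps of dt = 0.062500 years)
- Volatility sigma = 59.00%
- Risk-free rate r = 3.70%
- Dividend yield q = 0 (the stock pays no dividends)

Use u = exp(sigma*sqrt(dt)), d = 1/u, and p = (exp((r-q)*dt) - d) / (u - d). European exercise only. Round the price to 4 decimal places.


Answer: Price = V(0,0) = 4.3234

Derivation:
dt = T/N = 0.062500
u = exp(sigma*sqrt(dt)) = 1.158933; d = 1/u = 0.862862
p = (exp((r-q)*dt) - d) / (u - d) = 0.471011
Discount per step: exp(-r*dt) = 0.997690
Stock lattice S(k, i) with i counting down-moves:
  k=0: S(0,0) = 47.1200
  k=1: S(1,0) = 54.6089; S(1,1) = 40.6581
  k=2: S(2,0) = 63.2881; S(2,1) = 47.1200; S(2,2) = 35.0823
  k=3: S(3,0) = 73.3467; S(3,1) = 54.6089; S(3,2) = 40.6581; S(3,3) = 30.2712
  k=4: S(4,0) = 85.0039; S(4,1) = 63.2881; S(4,2) = 47.1200; S(4,3) = 35.0823; S(4,4) = 26.1199
Terminal payoffs V(N, i) = max(S_T - K, 0):
  V(4,0) = 33.903934; V(4,1) = 12.188114; V(4,2) = 0.000000; V(4,3) = 0.000000; V(4,4) = 0.000000
Backward induction: V(k, i) = exp(-r*dt) * [p * V(k+1, i) + (1-p) * V(k+1, i+1)].
  V(3,0) = exp(-r*dt) * [p*33.903934 + (1-p)*12.188114] = 22.364734
  V(3,1) = exp(-r*dt) * [p*12.188114 + (1-p)*0.000000] = 5.727480
  V(3,2) = exp(-r*dt) * [p*0.000000 + (1-p)*0.000000] = 0.000000
  V(3,3) = exp(-r*dt) * [p*0.000000 + (1-p)*0.000000] = 0.000000
  V(2,0) = exp(-r*dt) * [p*22.364734 + (1-p)*5.727480] = 13.532486
  V(2,1) = exp(-r*dt) * [p*5.727480 + (1-p)*0.000000] = 2.691477
  V(2,2) = exp(-r*dt) * [p*0.000000 + (1-p)*0.000000] = 0.000000
  V(1,0) = exp(-r*dt) * [p*13.532486 + (1-p)*2.691477] = 7.779704
  V(1,1) = exp(-r*dt) * [p*2.691477 + (1-p)*0.000000] = 1.264788
  V(0,0) = exp(-r*dt) * [p*7.779704 + (1-p)*1.264788] = 4.323378


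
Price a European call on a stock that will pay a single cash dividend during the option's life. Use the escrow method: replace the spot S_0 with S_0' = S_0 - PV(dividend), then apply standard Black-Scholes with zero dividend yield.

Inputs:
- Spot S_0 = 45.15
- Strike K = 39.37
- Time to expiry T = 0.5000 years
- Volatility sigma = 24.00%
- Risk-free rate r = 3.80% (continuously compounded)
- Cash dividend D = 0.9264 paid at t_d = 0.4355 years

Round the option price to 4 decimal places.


PV(D) = D * exp(-r * t_d) = 0.9264 * 0.98358718 = 0.91119517
S_0' = S_0 - PV(D) = 45.1500 - 0.91119517 = 44.23880483
d1 = (ln(S_0'/K) + (r + sigma^2/2)*T) / (sigma*sqrt(T)) = 0.88387308
d2 = d1 - sigma*sqrt(T) = 0.71416746
exp(-rT) = 0.98117936
N(d1) = 0.81161764; N(d2) = 0.76243818
C = S_0' * N(d1) - K * exp(-rT) * N(d2) = 44.23880483 * 0.81161764 - 39.3700 * 0.98117936 * 0.76243818 = 6.4527

Answer: Price = 6.4527


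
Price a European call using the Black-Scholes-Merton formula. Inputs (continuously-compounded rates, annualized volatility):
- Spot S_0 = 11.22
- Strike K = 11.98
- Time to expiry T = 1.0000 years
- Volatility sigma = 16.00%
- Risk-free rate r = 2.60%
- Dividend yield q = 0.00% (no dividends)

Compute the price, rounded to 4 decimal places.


Answer: Price = 0.5257

Derivation:
d1 = (ln(S/K) + (r - q + 0.5*sigma^2) * T) / (sigma * sqrt(T)) = -0.16712933
d2 = d1 - sigma * sqrt(T) = -0.32712933
exp(-rT) = 0.97433509; exp(-qT) = 1.00000000
C = S_0 * exp(-qT) * N(d1) - K * exp(-rT) * N(d2)
N(d1) = 0.43363414; N(d2) = 0.37178503
C = 11.2200 * 1.00000000 * 0.43363414 - 11.9800 * 0.97433509 * 0.37178503 = 0.5257


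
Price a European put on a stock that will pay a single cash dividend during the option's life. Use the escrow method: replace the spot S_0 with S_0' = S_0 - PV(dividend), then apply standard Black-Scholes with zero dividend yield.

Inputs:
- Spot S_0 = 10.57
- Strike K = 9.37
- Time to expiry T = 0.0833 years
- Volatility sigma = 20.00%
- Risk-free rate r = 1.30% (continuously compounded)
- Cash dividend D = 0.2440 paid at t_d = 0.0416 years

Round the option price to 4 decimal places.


Answer: Price = 0.0103

Derivation:
PV(D) = D * exp(-r * t_d) = 0.2440 * 0.99945935 = 0.24386808
S_0' = S_0 - PV(D) = 10.5700 - 0.24386808 = 10.32613192
d1 = (ln(S_0'/K) + (r + sigma^2/2)*T) / (sigma*sqrt(T)) = 1.73089993
d2 = d1 - sigma*sqrt(T) = 1.67317646
exp(-rT) = 0.99891769
N(-d1) = 0.04173481; N(-d2) = 0.04714628
P = K * exp(-rT) * N(-d2) - S_0' * N(-d1) = 9.3700 * 0.99891769 * 0.04714628 - 10.32613192 * 0.04173481 = 0.0103


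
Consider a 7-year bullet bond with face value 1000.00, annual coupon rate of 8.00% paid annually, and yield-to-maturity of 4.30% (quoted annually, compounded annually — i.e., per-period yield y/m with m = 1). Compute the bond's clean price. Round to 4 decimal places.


Answer: Price = 1219.6347

Derivation:
Coupon per period c = face * coupon_rate / m = 80.000000
Periods per year m = 1; per-period yield y/m = 0.043000
Number of cashflows N = 7
Cashflows (t years, CF_t, discount factor 1/(1+y/m)^(m*t), PV):
  t = 1.0000: CF_t = 80.000000, DF = 0.958773, PV = 76.701822
  t = 2.0000: CF_t = 80.000000, DF = 0.919245, PV = 73.539618
  t = 3.0000: CF_t = 80.000000, DF = 0.881347, PV = 70.507783
  t = 4.0000: CF_t = 80.000000, DF = 0.845012, PV = 67.600943
  t = 5.0000: CF_t = 80.000000, DF = 0.810174, PV = 64.813943
  t = 6.0000: CF_t = 80.000000, DF = 0.776773, PV = 62.141844
  t = 7.0000: CF_t = 1080.000000, DF = 0.744749, PV = 804.328758
Price P = sum_t PV_t = 1219.634711


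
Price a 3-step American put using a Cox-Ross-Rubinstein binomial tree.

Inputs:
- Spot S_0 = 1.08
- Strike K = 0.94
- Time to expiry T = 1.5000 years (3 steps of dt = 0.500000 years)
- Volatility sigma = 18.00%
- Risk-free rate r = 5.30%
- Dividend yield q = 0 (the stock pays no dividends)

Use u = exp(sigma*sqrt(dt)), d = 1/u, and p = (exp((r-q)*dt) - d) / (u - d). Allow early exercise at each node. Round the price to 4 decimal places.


dt = T/N = 0.500000
u = exp(sigma*sqrt(dt)) = 1.135734; d = 1/u = 0.880488
p = (exp((r-q)*dt) - d) / (u - d) = 0.573432
Discount per step: exp(-r*dt) = 0.973848
Stock lattice S(k, i) with i counting down-moves:
  k=0: S(0,0) = 1.0800
  k=1: S(1,0) = 1.2266; S(1,1) = 0.9509
  k=2: S(2,0) = 1.3931; S(2,1) = 1.0800; S(2,2) = 0.8373
  k=3: S(3,0) = 1.5822; S(3,1) = 1.2266; S(3,2) = 0.9509; S(3,3) = 0.7372
Terminal payoffs V(N, i) = max(K - S_T, 0):
  V(3,0) = 0.000000; V(3,1) = 0.000000; V(3,2) = 0.000000; V(3,3) = 0.202786
Backward induction: V(k, i) = exp(-r*dt) * [p * V(k+1, i) + (1-p) * V(k+1, i+1)]; then take max(V_cont, immediate exercise) for American.
  V(2,0) = exp(-r*dt) * [p*0.000000 + (1-p)*0.000000] = 0.000000; exercise = 0.000000; V(2,0) = max -> 0.000000
  V(2,1) = exp(-r*dt) * [p*0.000000 + (1-p)*0.000000] = 0.000000; exercise = 0.000000; V(2,1) = max -> 0.000000
  V(2,2) = exp(-r*dt) * [p*0.000000 + (1-p)*0.202786] = 0.084240; exercise = 0.102721; V(2,2) = max -> 0.102721
  V(1,0) = exp(-r*dt) * [p*0.000000 + (1-p)*0.000000] = 0.000000; exercise = 0.000000; V(1,0) = max -> 0.000000
  V(1,1) = exp(-r*dt) * [p*0.000000 + (1-p)*0.102721] = 0.042671; exercise = 0.000000; V(1,1) = max -> 0.042671
  V(0,0) = exp(-r*dt) * [p*0.000000 + (1-p)*0.042671] = 0.017726; exercise = 0.000000; V(0,0) = max -> 0.017726

Answer: Price = V(0,0) = 0.0177


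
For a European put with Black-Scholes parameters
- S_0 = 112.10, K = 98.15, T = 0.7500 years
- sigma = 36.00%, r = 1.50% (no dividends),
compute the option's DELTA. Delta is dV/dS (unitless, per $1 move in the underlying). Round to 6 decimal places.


d1 = 0.6182279813; d2 = 0.3064588359
phi(d1) = 0.3295453006; exp(-qT) = 1.0000000000; exp(-rT) = 0.9888130446
N(-d1) = 0.2682125339
Delta = -exp(-qT) * N(-d1) = -1.0000000000 * 0.2682125339 = -0.268213

Answer: Delta = -0.268213


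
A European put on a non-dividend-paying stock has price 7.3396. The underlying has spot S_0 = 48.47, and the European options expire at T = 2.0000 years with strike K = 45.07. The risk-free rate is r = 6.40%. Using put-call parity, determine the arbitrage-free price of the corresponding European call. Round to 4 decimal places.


Put-call parity: C - P = S_0 * exp(-qT) - K * exp(-rT).
S_0 * exp(-qT) = 48.4700 * 1.00000000 = 48.47000000
K * exp(-rT) = 45.0700 * 0.87985338 = 39.65499180
C = P + S*exp(-qT) - K*exp(-rT)
C = 7.3396 + 48.47000000 - 39.65499180 = 16.1546

Answer: Call price = 16.1546


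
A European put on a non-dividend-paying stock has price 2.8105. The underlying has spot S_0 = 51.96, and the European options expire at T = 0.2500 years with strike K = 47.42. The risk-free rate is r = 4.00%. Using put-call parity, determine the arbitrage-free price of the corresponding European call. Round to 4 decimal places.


Put-call parity: C - P = S_0 * exp(-qT) - K * exp(-rT).
S_0 * exp(-qT) = 51.9600 * 1.00000000 = 51.96000000
K * exp(-rT) = 47.4200 * 0.99004983 = 46.94816312
C = P + S*exp(-qT) - K*exp(-rT)
C = 2.8105 + 51.96000000 - 46.94816312 = 7.8223

Answer: Call price = 7.8223


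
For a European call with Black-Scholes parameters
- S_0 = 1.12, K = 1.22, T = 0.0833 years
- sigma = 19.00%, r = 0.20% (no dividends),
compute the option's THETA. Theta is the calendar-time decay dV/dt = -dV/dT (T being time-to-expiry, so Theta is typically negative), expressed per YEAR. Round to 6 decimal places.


d1 = -1.5291052088; d2 = -1.5839425136
phi(d1) = 0.1239322910; exp(-qT) = 1.0000000000; exp(-rT) = 0.9998334139
Theta = -S*exp(-qT)*phi(d1)*sigma/(2*sqrt(T)) - r*K*exp(-rT)*N(d2) + q*S*exp(-qT)*N(d1)
N(d1) = 0.0631191821; N(d2) = 0.0566034008; sqrt(T) = 0.2886173938
Term 1 = -1.1200 * 1.0000000000 * 0.1239322910 * 0.1900 / (2 * 0.2886173938) = -0.0456881534
Term 2 = -0.0020 * 1.2200 * 0.9998334139 * 0.0566034008 = -0.0001380893
Term 3 = 0 (no dividend yield, q = 0)
Theta = -0.0456881534 + (-0.0001380893) + (0.0000000000) = -0.045826

Answer: Theta = -0.045826


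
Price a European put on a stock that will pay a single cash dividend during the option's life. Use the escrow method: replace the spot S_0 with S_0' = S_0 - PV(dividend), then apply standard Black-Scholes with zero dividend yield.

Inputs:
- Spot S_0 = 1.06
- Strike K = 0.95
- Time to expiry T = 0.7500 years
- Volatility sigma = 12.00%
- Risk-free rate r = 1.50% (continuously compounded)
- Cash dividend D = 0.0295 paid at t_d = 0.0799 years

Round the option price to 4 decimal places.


PV(D) = D * exp(-r * t_d) = 0.0295 * 0.99880222 = 0.02946467
S_0' = S_0 - PV(D) = 1.0600 - 0.02946467 = 1.03053533
d1 = (ln(S_0'/K) + (r + sigma^2/2)*T) / (sigma*sqrt(T)) = 0.94321429
d2 = d1 - sigma*sqrt(T) = 0.83929124
exp(-rT) = 0.98881304
N(-d1) = 0.17278565; N(-d2) = 0.20065295
P = K * exp(-rT) * N(-d2) - S_0' * N(-d1) = 0.9500 * 0.98881304 * 0.20065295 - 1.03053533 * 0.17278565 = 0.0104

Answer: Price = 0.0104


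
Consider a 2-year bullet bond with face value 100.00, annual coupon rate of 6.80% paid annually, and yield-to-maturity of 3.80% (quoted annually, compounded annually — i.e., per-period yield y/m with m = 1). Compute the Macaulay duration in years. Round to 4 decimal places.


Coupon per period c = face * coupon_rate / m = 6.800000
Periods per year m = 1; per-period yield y/m = 0.038000
Number of cashflows N = 2
Cashflows (t years, CF_t, discount factor 1/(1+y/m)^(m*t), PV):
  t = 1.0000: CF_t = 6.800000, DF = 0.963391, PV = 6.551060
  t = 2.0000: CF_t = 106.800000, DF = 0.928122, PV = 99.123481
Price P = sum_t PV_t = 105.674541
Macaulay numerator sum_t t * PV_t:
  t * PV_t at t = 1.0000: 6.551060
  t * PV_t at t = 2.0000: 198.246962
Macaulay duration D = (sum_t t * PV_t) / P = 204.798022 / 105.674541 = 1.938007

Answer: Macaulay duration = 1.9380 years


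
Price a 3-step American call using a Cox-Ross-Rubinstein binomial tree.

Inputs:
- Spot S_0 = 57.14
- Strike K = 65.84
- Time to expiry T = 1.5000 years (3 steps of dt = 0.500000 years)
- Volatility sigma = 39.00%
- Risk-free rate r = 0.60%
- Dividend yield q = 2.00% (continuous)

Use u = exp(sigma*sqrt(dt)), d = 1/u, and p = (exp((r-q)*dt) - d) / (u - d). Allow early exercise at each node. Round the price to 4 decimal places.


dt = T/N = 0.500000
u = exp(sigma*sqrt(dt)) = 1.317547; d = 1/u = 0.758986
p = (exp((r-q)*dt) - d) / (u - d) = 0.419002
Discount per step: exp(-r*dt) = 0.997004
Stock lattice S(k, i) with i counting down-moves:
  k=0: S(0,0) = 57.1400
  k=1: S(1,0) = 75.2846; S(1,1) = 43.3685
  k=2: S(2,0) = 99.1910; S(2,1) = 57.1400; S(2,2) = 32.9161
  k=3: S(3,0) = 130.6889; S(3,1) = 75.2846; S(3,2) = 43.3685; S(3,3) = 24.9828
Terminal payoffs V(N, i) = max(S_T - K, 0):
  V(3,0) = 64.848853; V(3,1) = 9.444633; V(3,2) = 0.000000; V(3,3) = 0.000000
Backward induction: V(k, i) = exp(-r*dt) * [p * V(k+1, i) + (1-p) * V(k+1, i+1)]; then take max(V_cont, immediate exercise) for American.
  V(2,0) = exp(-r*dt) * [p*64.848853 + (1-p)*9.444633] = 32.561297; exercise = 33.351040; V(2,0) = max -> 33.351040
  V(2,1) = exp(-r*dt) * [p*9.444633 + (1-p)*0.000000] = 3.945469; exercise = 0.000000; V(2,1) = max -> 3.945469
  V(2,2) = exp(-r*dt) * [p*0.000000 + (1-p)*0.000000] = 0.000000; exercise = 0.000000; V(2,2) = max -> 0.000000
  V(1,0) = exp(-r*dt) * [p*33.351040 + (1-p)*3.945469] = 16.217743; exercise = 9.444633; V(1,0) = max -> 16.217743
  V(1,1) = exp(-r*dt) * [p*3.945469 + (1-p)*0.000000] = 1.648208; exercise = 0.000000; V(1,1) = max -> 1.648208
  V(0,0) = exp(-r*dt) * [p*16.217743 + (1-p)*1.648208] = 7.729653; exercise = 0.000000; V(0,0) = max -> 7.729653

Answer: Price = V(0,0) = 7.7297
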